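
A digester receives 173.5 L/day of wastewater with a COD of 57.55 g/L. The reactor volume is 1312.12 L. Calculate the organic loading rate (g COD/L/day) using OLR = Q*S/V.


OLR = Q * S / V
= 173.5 * 57.55 / 1312.12
= 7.6098 g/L/day

7.6098 g/L/day


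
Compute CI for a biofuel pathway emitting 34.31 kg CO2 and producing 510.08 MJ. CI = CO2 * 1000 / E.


CI = CO2 * 1000 / E
= 34.31 * 1000 / 510.08
= 67.2640 g CO2/MJ

67.2640 g CO2/MJ


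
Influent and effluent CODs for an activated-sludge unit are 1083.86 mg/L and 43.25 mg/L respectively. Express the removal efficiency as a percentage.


eta = (COD_in - COD_out) / COD_in * 100
= (1083.86 - 43.25) / 1083.86 * 100
= 96.0096%

96.0096%


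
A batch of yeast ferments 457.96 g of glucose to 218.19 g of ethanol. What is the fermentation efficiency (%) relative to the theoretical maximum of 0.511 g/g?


Fermentation efficiency = (actual / (0.511 * glucose)) * 100
= (218.19 / (0.511 * 457.96)) * 100
= 93.2366%

93.2366%


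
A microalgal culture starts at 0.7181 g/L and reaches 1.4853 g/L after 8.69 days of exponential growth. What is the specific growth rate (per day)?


mu = ln(X2/X1) / dt
= ln(1.4853/0.7181) / 8.69
= 0.0836 per day

0.0836 per day


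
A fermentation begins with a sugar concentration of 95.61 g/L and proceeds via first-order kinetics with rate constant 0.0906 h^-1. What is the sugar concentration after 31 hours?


S = S0 * exp(-k * t)
S = 95.61 * exp(-0.0906 * 31)
S = 5.7643 g/L

5.7643 g/L


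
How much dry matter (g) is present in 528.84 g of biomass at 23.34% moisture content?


Wd = Ww * (1 - MC/100)
= 528.84 * (1 - 23.34/100)
= 405.4087 g

405.4087 g


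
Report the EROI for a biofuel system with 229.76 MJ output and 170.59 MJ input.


EROI = E_out / E_in
= 229.76 / 170.59
= 1.3469

1.3469


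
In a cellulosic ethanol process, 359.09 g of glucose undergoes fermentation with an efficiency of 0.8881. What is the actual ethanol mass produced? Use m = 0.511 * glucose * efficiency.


Actual ethanol: m = 0.511 * 359.09 * 0.8881
m = 162.9619 g

162.9619 g


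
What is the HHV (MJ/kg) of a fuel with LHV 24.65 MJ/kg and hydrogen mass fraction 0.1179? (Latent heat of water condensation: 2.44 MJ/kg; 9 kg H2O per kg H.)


HHV = LHV + H_frac * 9 * 2.44
= 24.65 + 0.1179 * 9 * 2.44
= 27.2391 MJ/kg

27.2391 MJ/kg


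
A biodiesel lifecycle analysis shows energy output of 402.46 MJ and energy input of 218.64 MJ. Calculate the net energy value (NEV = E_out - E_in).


NEV = E_out - E_in
= 402.46 - 218.64
= 183.8200 MJ

183.8200 MJ


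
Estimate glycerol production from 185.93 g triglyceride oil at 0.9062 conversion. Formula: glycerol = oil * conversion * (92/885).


glycerol = oil * conv * (92/885)
= 185.93 * 0.9062 * 92 / 885
= 17.5153 g

17.5153 g


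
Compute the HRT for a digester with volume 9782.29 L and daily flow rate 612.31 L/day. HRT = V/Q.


HRT = V / Q
= 9782.29 / 612.31
= 15.9760 days

15.9760 days


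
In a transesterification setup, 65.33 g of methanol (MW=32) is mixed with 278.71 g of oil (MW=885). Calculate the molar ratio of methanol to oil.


Molar ratio = n_MeOH / n_oil = (MeOH/32) / (oil/885) = (MeOH * 885) / (32 * oil)
= (65.33 * 885) / (32 * 278.71)
= 6.4827

6.4827


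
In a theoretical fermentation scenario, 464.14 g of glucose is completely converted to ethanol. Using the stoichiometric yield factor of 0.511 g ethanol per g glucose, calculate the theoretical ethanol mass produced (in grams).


Theoretical ethanol yield: m_EtOH = 0.511 * m_glucose
m_EtOH = 0.511 * 464.14 = 237.1755 g

237.1755 g


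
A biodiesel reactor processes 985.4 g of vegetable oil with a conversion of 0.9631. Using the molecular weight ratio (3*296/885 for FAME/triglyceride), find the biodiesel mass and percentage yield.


m_FAME = oil * conv * (3 * 296 / 885) = oil * conv * (888/885)
= 985.4 * 0.9631 * 888 / 885
= 952.2558 g
Y = m_FAME / oil * 100 = conv * (888/885) * 100
= 0.9631 * 888 / 885 * 100
= 96.64%

952.2558 g FAME; Y = 96.64%


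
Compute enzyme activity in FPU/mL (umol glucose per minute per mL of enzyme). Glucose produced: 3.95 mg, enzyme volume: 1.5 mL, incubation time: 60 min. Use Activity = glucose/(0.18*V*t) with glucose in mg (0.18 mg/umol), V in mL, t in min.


Activity = glucose_mg / (0.18 mg/umol * V_mL * t_min)
= 3.95 / (0.18 * 1.5 * 60)
= 0.2438 FPU/mL

0.2438 FPU/mL


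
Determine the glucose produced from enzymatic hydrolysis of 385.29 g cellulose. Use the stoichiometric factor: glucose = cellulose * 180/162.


glucose = cellulose * 180/162
= 385.29 * 180/162
= 428.1000 g

428.1000 g


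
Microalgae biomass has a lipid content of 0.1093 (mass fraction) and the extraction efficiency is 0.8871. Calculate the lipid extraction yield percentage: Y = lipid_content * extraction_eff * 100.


Y = lipid_content * extraction_eff * 100
= 0.1093 * 0.8871 * 100
= 9.6960%

9.6960%


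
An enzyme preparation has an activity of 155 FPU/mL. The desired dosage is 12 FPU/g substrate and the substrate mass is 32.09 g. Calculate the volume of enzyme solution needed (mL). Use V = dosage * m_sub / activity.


V = dosage * m_sub / activity
V = 12 * 32.09 / 155
V = 2.4844 mL

2.4844 mL


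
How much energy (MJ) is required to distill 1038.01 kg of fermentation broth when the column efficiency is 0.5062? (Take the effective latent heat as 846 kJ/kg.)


E = m * 846 / (eta * 1000)
= 1038.01 * 846 / (0.5062 * 1000)
= 1734.8014 MJ

1734.8014 MJ


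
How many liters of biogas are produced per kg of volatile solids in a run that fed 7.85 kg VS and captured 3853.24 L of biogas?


Y = V / VS
= 3853.24 / 7.85
= 490.8586 L/kg VS

490.8586 L/kg VS


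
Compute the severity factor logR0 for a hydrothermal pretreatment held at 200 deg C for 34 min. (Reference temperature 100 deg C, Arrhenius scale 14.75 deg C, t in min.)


logR0 = log10(t * exp((T - 100) / 14.75))
= log10(34 * exp((200 - 100) / 14.75))
= 4.4758

4.4758


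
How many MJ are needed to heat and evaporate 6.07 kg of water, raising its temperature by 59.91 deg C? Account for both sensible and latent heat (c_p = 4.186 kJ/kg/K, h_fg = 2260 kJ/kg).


E = m_water * (4.186 * dT + 2260) / 1000
= 6.07 * (4.186 * 59.91 + 2260) / 1000
= 15.2405 MJ

15.2405 MJ


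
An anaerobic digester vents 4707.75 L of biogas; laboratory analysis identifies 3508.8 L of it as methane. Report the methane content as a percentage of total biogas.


CH4% = V_CH4 / V_total * 100
= 3508.8 / 4707.75 * 100
= 74.5324%

74.5324%


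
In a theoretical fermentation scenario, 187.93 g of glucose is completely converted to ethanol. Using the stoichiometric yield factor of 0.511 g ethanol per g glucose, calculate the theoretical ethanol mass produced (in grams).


Theoretical ethanol yield: m_EtOH = 0.511 * m_glucose
m_EtOH = 0.511 * 187.93 = 96.0322 g

96.0322 g


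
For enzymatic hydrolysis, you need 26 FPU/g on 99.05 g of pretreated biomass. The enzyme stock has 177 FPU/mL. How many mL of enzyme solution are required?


V = dosage * m_sub / activity
V = 26 * 99.05 / 177
V = 14.5497 mL

14.5497 mL


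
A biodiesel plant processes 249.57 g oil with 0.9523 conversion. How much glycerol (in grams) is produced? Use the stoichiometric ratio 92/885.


glycerol = oil * conv * (92/885)
= 249.57 * 0.9523 * 92 / 885
= 24.7065 g

24.7065 g


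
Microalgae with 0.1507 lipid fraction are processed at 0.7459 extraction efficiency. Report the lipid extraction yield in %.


Y = lipid_content * extraction_eff * 100
= 0.1507 * 0.7459 * 100
= 11.2407%

11.2407%


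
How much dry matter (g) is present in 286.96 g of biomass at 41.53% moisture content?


Wd = Ww * (1 - MC/100)
= 286.96 * (1 - 41.53/100)
= 167.7855 g

167.7855 g


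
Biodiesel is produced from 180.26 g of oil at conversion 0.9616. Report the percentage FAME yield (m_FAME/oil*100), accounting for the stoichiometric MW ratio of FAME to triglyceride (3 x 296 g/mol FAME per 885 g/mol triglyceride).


m_FAME = oil * conv * (3 * 296 / 885) = oil * conv * (888/885)
= 180.26 * 0.9616 * 888 / 885
= 173.9256 g
Y = m_FAME / oil * 100 = conv * (888/885) * 100
= 0.9616 * 888 / 885 * 100
= 96.49%

96.49%


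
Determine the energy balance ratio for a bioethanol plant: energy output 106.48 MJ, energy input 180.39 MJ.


EROI = E_out / E_in
= 106.48 / 180.39
= 0.5903

0.5903


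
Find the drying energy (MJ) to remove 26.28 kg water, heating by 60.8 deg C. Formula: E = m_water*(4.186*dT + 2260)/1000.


E = m_water * (4.186 * dT + 2260) / 1000
= 26.28 * (4.186 * 60.8 + 2260) / 1000
= 66.0813 MJ

66.0813 MJ


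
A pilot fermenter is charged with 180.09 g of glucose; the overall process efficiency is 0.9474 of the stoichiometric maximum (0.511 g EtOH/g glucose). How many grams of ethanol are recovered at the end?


Actual ethanol: m = 0.511 * 180.09 * 0.9474
m = 87.1854 g

87.1854 g


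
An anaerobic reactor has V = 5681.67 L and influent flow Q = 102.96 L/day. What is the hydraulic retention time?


HRT = V / Q
= 5681.67 / 102.96
= 55.1833 days

55.1833 days


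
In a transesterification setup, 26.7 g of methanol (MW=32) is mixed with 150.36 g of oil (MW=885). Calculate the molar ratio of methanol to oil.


Molar ratio = n_MeOH / n_oil = (MeOH/32) / (oil/885) = (MeOH * 885) / (32 * oil)
= (26.7 * 885) / (32 * 150.36)
= 4.9110

4.9110


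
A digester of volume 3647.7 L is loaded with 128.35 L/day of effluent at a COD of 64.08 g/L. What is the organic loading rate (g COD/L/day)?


OLR = Q * S / V
= 128.35 * 64.08 / 3647.7
= 2.2548 g/L/day

2.2548 g/L/day


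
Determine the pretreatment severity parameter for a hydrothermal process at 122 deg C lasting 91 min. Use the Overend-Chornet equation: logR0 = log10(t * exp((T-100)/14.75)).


logR0 = log10(t * exp((T - 100) / 14.75))
= log10(91 * exp((122 - 100) / 14.75))
= 2.6068

2.6068


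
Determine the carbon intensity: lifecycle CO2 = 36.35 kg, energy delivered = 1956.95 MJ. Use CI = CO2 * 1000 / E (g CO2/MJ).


CI = CO2 * 1000 / E
= 36.35 * 1000 / 1956.95
= 18.5748 g CO2/MJ

18.5748 g CO2/MJ


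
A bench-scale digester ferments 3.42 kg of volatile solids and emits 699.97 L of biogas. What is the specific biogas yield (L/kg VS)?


Y = V / VS
= 699.97 / 3.42
= 204.6696 L/kg VS

204.6696 L/kg VS


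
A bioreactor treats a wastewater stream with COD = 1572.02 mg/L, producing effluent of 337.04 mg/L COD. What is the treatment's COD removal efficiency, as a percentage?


eta = (COD_in - COD_out) / COD_in * 100
= (1572.02 - 337.04) / 1572.02 * 100
= 78.5601%

78.5601%


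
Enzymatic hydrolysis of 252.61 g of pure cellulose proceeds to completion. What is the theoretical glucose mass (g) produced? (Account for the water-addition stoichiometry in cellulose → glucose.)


glucose = cellulose * 180/162
= 252.61 * 180/162
= 280.6778 g

280.6778 g


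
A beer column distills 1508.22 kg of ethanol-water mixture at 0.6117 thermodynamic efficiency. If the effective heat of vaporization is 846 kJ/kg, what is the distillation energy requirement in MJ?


E = m * 846 / (eta * 1000)
= 1508.22 * 846 / (0.6117 * 1000)
= 2085.9149 MJ

2085.9149 MJ


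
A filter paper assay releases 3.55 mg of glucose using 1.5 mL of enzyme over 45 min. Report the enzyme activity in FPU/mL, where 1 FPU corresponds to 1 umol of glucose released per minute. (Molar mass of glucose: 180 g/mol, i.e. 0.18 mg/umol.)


Activity = glucose_mg / (0.18 mg/umol * V_mL * t_min)
= 3.55 / (0.18 * 1.5 * 45)
= 0.2922 FPU/mL

0.2922 FPU/mL


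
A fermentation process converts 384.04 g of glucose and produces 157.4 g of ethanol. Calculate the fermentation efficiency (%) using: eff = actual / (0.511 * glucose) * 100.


Fermentation efficiency = (actual / (0.511 * glucose)) * 100
= (157.4 / (0.511 * 384.04)) * 100
= 80.2061%

80.2061%


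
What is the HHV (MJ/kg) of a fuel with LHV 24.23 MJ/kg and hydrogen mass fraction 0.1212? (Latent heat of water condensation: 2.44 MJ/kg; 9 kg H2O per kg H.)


HHV = LHV + H_frac * 9 * 2.44
= 24.23 + 0.1212 * 9 * 2.44
= 26.8916 MJ/kg

26.8916 MJ/kg


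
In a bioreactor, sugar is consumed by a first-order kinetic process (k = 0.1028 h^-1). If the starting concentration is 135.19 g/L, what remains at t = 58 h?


S = S0 * exp(-k * t)
S = 135.19 * exp(-0.1028 * 58)
S = 0.3479 g/L

0.3479 g/L


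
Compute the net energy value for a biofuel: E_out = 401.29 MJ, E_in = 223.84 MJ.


NEV = E_out - E_in
= 401.29 - 223.84
= 177.4500 MJ

177.4500 MJ


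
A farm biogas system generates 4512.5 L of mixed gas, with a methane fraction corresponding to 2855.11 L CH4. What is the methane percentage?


CH4% = V_CH4 / V_total * 100
= 2855.11 / 4512.5 * 100
= 63.2711%

63.2711%


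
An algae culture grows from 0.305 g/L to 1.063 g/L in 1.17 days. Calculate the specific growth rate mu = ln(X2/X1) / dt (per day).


mu = ln(X2/X1) / dt
= ln(1.063/0.305) / 1.17
= 1.0671 per day

1.0671 per day


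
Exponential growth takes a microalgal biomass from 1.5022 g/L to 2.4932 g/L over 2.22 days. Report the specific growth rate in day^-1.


mu = ln(X2/X1) / dt
= ln(2.4932/1.5022) / 2.22
= 0.2282 per day

0.2282 per day


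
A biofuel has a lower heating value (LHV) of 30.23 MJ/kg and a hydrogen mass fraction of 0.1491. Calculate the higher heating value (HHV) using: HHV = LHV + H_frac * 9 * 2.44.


HHV = LHV + H_frac * 9 * 2.44
= 30.23 + 0.1491 * 9 * 2.44
= 33.5042 MJ/kg

33.5042 MJ/kg


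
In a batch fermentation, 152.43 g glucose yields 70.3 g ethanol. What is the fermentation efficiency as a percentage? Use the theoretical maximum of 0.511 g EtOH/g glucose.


Fermentation efficiency = (actual / (0.511 * glucose)) * 100
= (70.3 / (0.511 * 152.43)) * 100
= 90.2535%

90.2535%


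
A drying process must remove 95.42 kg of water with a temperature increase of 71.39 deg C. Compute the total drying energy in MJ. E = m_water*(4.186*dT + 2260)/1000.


E = m_water * (4.186 * dT + 2260) / 1000
= 95.42 * (4.186 * 71.39 + 2260) / 1000
= 244.1644 MJ

244.1644 MJ


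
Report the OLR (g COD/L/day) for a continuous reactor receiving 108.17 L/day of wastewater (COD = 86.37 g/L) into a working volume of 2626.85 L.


OLR = Q * S / V
= 108.17 * 86.37 / 2626.85
= 3.5566 g/L/day

3.5566 g/L/day


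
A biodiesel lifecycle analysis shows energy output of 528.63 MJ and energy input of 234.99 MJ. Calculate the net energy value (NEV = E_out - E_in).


NEV = E_out - E_in
= 528.63 - 234.99
= 293.6400 MJ

293.6400 MJ


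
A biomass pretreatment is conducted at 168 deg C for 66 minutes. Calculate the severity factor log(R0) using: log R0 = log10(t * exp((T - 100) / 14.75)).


logR0 = log10(t * exp((T - 100) / 14.75))
= log10(66 * exp((168 - 100) / 14.75))
= 3.8217

3.8217


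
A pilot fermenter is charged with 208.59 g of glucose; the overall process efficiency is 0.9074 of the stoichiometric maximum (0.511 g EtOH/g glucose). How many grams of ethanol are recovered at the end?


Actual ethanol: m = 0.511 * 208.59 * 0.9074
m = 96.7193 g

96.7193 g


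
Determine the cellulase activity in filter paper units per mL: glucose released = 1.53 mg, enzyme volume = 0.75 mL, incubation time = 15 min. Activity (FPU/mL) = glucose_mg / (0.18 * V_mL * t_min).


Activity = glucose_mg / (0.18 mg/umol * V_mL * t_min)
= 1.53 / (0.18 * 0.75 * 15)
= 0.7556 FPU/mL

0.7556 FPU/mL


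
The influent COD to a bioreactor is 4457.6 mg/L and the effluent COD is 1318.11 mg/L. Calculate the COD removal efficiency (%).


eta = (COD_in - COD_out) / COD_in * 100
= (4457.6 - 1318.11) / 4457.6 * 100
= 70.4301%

70.4301%


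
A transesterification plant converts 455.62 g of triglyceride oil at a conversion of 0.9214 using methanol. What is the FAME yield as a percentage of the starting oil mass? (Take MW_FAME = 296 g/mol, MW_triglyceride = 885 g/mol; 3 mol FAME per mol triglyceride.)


m_FAME = oil * conv * (3 * 296 / 885) = oil * conv * (888/885)
= 455.62 * 0.9214 * 888 / 885
= 421.2313 g
Y = m_FAME / oil * 100 = conv * (888/885) * 100
= 0.9214 * 888 / 885 * 100
= 92.45%

92.45%


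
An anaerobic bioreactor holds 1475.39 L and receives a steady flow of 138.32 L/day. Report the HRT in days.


HRT = V / Q
= 1475.39 / 138.32
= 10.6665 days

10.6665 days


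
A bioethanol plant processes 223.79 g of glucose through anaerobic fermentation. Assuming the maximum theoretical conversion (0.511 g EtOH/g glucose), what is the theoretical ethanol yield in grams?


Theoretical ethanol yield: m_EtOH = 0.511 * m_glucose
m_EtOH = 0.511 * 223.79 = 114.3567 g

114.3567 g


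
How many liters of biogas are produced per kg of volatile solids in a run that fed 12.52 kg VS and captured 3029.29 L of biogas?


Y = V / VS
= 3029.29 / 12.52
= 241.9561 L/kg VS

241.9561 L/kg VS


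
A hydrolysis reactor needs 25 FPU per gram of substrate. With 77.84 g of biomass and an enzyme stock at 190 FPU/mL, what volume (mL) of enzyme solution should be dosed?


V = dosage * m_sub / activity
V = 25 * 77.84 / 190
V = 10.2421 mL

10.2421 mL


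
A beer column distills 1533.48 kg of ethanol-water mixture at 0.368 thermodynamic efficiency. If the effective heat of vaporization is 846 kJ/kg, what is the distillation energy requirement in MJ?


E = m * 846 / (eta * 1000)
= 1533.48 * 846 / (0.368 * 1000)
= 3525.3372 MJ

3525.3372 MJ


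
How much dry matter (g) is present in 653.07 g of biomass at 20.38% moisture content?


Wd = Ww * (1 - MC/100)
= 653.07 * (1 - 20.38/100)
= 519.9743 g

519.9743 g


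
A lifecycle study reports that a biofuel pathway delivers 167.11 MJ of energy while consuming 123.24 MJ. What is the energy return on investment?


EROI = E_out / E_in
= 167.11 / 123.24
= 1.3560

1.3560


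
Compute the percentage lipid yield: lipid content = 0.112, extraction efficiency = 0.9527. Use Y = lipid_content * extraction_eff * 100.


Y = lipid_content * extraction_eff * 100
= 0.112 * 0.9527 * 100
= 10.6702%

10.6702%


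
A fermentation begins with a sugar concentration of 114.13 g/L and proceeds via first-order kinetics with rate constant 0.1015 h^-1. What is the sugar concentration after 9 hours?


S = S0 * exp(-k * t)
S = 114.13 * exp(-0.1015 * 9)
S = 45.7796 g/L

45.7796 g/L


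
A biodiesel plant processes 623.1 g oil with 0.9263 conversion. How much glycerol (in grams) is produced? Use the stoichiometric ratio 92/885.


glycerol = oil * conv * (92/885)
= 623.1 * 0.9263 * 92 / 885
= 60.0004 g

60.0004 g


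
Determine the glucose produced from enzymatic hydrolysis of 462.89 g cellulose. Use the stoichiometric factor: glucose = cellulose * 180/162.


glucose = cellulose * 180/162
= 462.89 * 180/162
= 514.3222 g

514.3222 g


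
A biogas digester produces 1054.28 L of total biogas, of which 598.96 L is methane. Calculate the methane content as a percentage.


CH4% = V_CH4 / V_total * 100
= 598.96 / 1054.28 * 100
= 56.8122%

56.8122%


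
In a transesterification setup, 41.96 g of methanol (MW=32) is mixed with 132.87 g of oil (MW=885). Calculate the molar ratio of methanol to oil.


Molar ratio = n_MeOH / n_oil = (MeOH/32) / (oil/885) = (MeOH * 885) / (32 * oil)
= (41.96 * 885) / (32 * 132.87)
= 8.7338

8.7338


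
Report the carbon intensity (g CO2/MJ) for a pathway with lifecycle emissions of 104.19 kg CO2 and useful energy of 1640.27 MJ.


CI = CO2 * 1000 / E
= 104.19 * 1000 / 1640.27
= 63.5200 g CO2/MJ

63.5200 g CO2/MJ


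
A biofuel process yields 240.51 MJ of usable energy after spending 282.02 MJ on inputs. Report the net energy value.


NEV = E_out - E_in
= 240.51 - 282.02
= -41.5100 MJ

-41.5100 MJ


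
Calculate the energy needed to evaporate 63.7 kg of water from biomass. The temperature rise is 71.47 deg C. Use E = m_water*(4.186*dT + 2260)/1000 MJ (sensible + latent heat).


E = m_water * (4.186 * dT + 2260) / 1000
= 63.7 * (4.186 * 71.47 + 2260) / 1000
= 163.0193 MJ

163.0193 MJ


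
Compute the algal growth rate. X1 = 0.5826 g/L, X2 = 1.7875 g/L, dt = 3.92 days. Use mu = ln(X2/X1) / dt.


mu = ln(X2/X1) / dt
= ln(1.7875/0.5826) / 3.92
= 0.2860 per day

0.2860 per day


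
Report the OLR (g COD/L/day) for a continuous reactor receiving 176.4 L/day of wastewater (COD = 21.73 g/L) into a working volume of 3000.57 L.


OLR = Q * S / V
= 176.4 * 21.73 / 3000.57
= 1.2775 g/L/day

1.2775 g/L/day


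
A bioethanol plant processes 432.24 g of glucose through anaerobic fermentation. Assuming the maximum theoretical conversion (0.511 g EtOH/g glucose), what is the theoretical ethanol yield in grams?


Theoretical ethanol yield: m_EtOH = 0.511 * m_glucose
m_EtOH = 0.511 * 432.24 = 220.8746 g

220.8746 g


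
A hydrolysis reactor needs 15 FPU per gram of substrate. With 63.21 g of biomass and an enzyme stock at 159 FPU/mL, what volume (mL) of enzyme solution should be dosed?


V = dosage * m_sub / activity
V = 15 * 63.21 / 159
V = 5.9632 mL

5.9632 mL


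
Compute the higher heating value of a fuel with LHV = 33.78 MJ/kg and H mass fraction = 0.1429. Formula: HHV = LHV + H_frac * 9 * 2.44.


HHV = LHV + H_frac * 9 * 2.44
= 33.78 + 0.1429 * 9 * 2.44
= 36.9181 MJ/kg

36.9181 MJ/kg


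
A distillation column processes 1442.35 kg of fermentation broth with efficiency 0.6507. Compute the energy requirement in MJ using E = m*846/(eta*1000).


E = m * 846 / (eta * 1000)
= 1442.35 * 846 / (0.6507 * 1000)
= 1875.2545 MJ

1875.2545 MJ


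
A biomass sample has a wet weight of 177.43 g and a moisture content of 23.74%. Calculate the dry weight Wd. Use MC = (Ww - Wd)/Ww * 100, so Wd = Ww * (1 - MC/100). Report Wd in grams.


Wd = Ww * (1 - MC/100)
= 177.43 * (1 - 23.74/100)
= 135.3081 g

135.3081 g


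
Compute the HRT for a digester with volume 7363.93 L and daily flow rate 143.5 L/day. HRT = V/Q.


HRT = V / Q
= 7363.93 / 143.5
= 51.3166 days

51.3166 days


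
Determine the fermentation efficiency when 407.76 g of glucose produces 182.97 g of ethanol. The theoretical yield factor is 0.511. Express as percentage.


Fermentation efficiency = (actual / (0.511 * glucose)) * 100
= (182.97 / (0.511 * 407.76)) * 100
= 87.8121%

87.8121%


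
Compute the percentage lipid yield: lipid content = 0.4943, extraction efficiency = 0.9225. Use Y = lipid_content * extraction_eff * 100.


Y = lipid_content * extraction_eff * 100
= 0.4943 * 0.9225 * 100
= 45.5992%

45.5992%


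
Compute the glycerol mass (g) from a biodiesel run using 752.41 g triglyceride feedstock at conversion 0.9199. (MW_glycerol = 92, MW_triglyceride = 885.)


glycerol = oil * conv * (92/885)
= 752.41 * 0.9199 * 92 / 885
= 71.9515 g

71.9515 g


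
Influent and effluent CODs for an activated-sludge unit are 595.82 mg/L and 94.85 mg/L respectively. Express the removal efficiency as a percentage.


eta = (COD_in - COD_out) / COD_in * 100
= (595.82 - 94.85) / 595.82 * 100
= 84.0808%

84.0808%


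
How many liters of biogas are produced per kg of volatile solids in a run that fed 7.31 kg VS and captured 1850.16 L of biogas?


Y = V / VS
= 1850.16 / 7.31
= 253.0999 L/kg VS

253.0999 L/kg VS


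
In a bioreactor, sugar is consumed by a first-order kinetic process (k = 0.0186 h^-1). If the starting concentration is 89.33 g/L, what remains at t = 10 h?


S = S0 * exp(-k * t)
S = 89.33 * exp(-0.0186 * 10)
S = 74.1683 g/L

74.1683 g/L


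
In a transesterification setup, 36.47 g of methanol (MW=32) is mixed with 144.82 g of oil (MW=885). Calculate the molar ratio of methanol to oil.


Molar ratio = n_MeOH / n_oil = (MeOH/32) / (oil/885) = (MeOH * 885) / (32 * oil)
= (36.47 * 885) / (32 * 144.82)
= 6.9647

6.9647


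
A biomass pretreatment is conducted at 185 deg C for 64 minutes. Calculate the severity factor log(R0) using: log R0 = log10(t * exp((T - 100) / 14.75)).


logR0 = log10(t * exp((T - 100) / 14.75))
= log10(64 * exp((185 - 100) / 14.75))
= 4.3089

4.3089


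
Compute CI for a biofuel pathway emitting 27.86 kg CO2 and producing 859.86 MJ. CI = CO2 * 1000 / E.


CI = CO2 * 1000 / E
= 27.86 * 1000 / 859.86
= 32.4006 g CO2/MJ

32.4006 g CO2/MJ


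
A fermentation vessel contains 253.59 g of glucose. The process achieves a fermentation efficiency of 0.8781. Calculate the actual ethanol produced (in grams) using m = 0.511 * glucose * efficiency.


Actual ethanol: m = 0.511 * 253.59 * 0.8781
m = 113.7881 g

113.7881 g


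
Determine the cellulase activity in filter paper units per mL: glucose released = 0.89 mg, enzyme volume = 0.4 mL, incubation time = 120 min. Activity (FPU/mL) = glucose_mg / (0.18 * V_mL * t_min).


Activity = glucose_mg / (0.18 mg/umol * V_mL * t_min)
= 0.89 / (0.18 * 0.4 * 120)
= 0.1030 FPU/mL

0.1030 FPU/mL


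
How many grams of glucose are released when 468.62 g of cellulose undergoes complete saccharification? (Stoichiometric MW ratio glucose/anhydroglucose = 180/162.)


glucose = cellulose * 180/162
= 468.62 * 180/162
= 520.6889 g

520.6889 g


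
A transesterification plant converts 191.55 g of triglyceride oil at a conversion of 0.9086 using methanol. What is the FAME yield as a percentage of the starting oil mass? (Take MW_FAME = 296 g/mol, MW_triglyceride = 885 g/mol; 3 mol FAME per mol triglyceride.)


m_FAME = oil * conv * (3 * 296 / 885) = oil * conv * (888/885)
= 191.55 * 0.9086 * 888 / 885
= 174.6323 g
Y = m_FAME / oil * 100 = conv * (888/885) * 100
= 0.9086 * 888 / 885 * 100
= 91.17%

91.17%


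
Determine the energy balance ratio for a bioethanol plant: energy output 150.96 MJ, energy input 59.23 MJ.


EROI = E_out / E_in
= 150.96 / 59.23
= 2.5487

2.5487


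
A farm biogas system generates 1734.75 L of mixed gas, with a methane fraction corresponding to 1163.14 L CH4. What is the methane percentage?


CH4% = V_CH4 / V_total * 100
= 1163.14 / 1734.75 * 100
= 67.0494%

67.0494%


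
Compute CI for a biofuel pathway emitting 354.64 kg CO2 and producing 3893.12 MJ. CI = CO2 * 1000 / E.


CI = CO2 * 1000 / E
= 354.64 * 1000 / 3893.12
= 91.0940 g CO2/MJ

91.0940 g CO2/MJ


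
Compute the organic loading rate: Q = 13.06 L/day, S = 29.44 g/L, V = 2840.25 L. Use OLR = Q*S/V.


OLR = Q * S / V
= 13.06 * 29.44 / 2840.25
= 0.1354 g/L/day

0.1354 g/L/day


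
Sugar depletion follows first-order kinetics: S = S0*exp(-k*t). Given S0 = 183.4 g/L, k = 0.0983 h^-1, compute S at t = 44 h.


S = S0 * exp(-k * t)
S = 183.4 * exp(-0.0983 * 44)
S = 2.4265 g/L

2.4265 g/L


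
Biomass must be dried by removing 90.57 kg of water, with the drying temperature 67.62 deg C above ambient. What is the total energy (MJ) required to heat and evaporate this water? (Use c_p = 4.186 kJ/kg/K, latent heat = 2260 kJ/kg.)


E = m_water * (4.186 * dT + 2260) / 1000
= 90.57 * (4.186 * 67.62 + 2260) / 1000
= 230.3247 MJ

230.3247 MJ


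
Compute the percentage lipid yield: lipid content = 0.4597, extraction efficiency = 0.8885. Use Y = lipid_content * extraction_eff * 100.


Y = lipid_content * extraction_eff * 100
= 0.4597 * 0.8885 * 100
= 40.8443%

40.8443%


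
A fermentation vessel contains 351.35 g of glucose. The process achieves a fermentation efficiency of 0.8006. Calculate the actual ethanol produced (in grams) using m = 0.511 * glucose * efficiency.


Actual ethanol: m = 0.511 * 351.35 * 0.8006
m = 143.7396 g

143.7396 g


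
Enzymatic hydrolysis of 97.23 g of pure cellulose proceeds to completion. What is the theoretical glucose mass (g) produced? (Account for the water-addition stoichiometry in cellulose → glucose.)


glucose = cellulose * 180/162
= 97.23 * 180/162
= 108.0333 g

108.0333 g


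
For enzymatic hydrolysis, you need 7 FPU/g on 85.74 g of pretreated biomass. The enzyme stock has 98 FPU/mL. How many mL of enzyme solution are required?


V = dosage * m_sub / activity
V = 7 * 85.74 / 98
V = 6.1243 mL

6.1243 mL


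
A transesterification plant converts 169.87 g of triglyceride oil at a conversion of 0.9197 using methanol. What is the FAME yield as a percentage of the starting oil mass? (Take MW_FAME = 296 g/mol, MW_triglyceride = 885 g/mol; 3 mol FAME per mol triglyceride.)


m_FAME = oil * conv * (3 * 296 / 885) = oil * conv * (888/885)
= 169.87 * 0.9197 * 888 / 885
= 156.7590 g
Y = m_FAME / oil * 100 = conv * (888/885) * 100
= 0.9197 * 888 / 885 * 100
= 92.28%

92.28%


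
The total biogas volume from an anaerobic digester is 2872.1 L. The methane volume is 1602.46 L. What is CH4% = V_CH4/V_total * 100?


CH4% = V_CH4 / V_total * 100
= 1602.46 / 2872.1 * 100
= 55.7940%

55.7940%


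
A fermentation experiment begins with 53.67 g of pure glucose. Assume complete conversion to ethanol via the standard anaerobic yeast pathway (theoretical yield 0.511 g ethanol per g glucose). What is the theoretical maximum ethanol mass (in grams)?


Theoretical ethanol yield: m_EtOH = 0.511 * m_glucose
m_EtOH = 0.511 * 53.67 = 27.4254 g

27.4254 g


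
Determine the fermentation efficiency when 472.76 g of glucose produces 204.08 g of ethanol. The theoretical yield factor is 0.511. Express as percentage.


Fermentation efficiency = (actual / (0.511 * glucose)) * 100
= (204.08 / (0.511 * 472.76)) * 100
= 84.4771%

84.4771%


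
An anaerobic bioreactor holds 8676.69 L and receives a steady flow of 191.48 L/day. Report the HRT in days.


HRT = V / Q
= 8676.69 / 191.48
= 45.3138 days

45.3138 days


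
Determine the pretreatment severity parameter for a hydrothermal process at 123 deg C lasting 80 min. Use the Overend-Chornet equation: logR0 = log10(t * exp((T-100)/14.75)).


logR0 = log10(t * exp((T - 100) / 14.75))
= log10(80 * exp((123 - 100) / 14.75))
= 2.5803

2.5803


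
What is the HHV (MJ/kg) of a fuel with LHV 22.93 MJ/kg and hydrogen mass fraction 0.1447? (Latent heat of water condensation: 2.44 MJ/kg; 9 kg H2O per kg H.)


HHV = LHV + H_frac * 9 * 2.44
= 22.93 + 0.1447 * 9 * 2.44
= 26.1076 MJ/kg

26.1076 MJ/kg


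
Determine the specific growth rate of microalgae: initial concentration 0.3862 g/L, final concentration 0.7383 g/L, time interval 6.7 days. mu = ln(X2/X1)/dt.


mu = ln(X2/X1) / dt
= ln(0.7383/0.3862) / 6.7
= 0.0967 per day

0.0967 per day


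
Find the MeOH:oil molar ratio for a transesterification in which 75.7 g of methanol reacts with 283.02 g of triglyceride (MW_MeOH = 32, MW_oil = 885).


Molar ratio = n_MeOH / n_oil = (MeOH/32) / (oil/885) = (MeOH * 885) / (32 * oil)
= (75.7 * 885) / (32 * 283.02)
= 7.3973

7.3973


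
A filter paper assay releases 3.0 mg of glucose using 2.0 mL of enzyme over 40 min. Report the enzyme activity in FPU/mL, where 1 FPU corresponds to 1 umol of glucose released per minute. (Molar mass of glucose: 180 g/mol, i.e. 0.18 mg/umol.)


Activity = glucose_mg / (0.18 mg/umol * V_mL * t_min)
= 3.0 / (0.18 * 2.0 * 40)
= 0.2083 FPU/mL

0.2083 FPU/mL


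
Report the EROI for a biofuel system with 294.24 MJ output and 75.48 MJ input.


EROI = E_out / E_in
= 294.24 / 75.48
= 3.8983

3.8983


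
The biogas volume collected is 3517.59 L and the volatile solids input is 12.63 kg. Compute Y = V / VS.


Y = V / VS
= 3517.59 / 12.63
= 278.5107 L/kg VS

278.5107 L/kg VS


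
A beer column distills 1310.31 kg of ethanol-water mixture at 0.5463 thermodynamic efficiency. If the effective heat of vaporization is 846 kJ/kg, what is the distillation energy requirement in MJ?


E = m * 846 / (eta * 1000)
= 1310.31 * 846 / (0.5463 * 1000)
= 2029.1456 MJ

2029.1456 MJ


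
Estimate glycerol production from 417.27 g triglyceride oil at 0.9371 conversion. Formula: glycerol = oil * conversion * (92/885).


glycerol = oil * conv * (92/885)
= 417.27 * 0.9371 * 92 / 885
= 40.6488 g

40.6488 g


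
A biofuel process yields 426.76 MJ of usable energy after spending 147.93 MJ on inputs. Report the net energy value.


NEV = E_out - E_in
= 426.76 - 147.93
= 278.8300 MJ

278.8300 MJ


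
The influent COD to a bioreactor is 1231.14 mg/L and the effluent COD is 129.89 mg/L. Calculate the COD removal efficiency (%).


eta = (COD_in - COD_out) / COD_in * 100
= (1231.14 - 129.89) / 1231.14 * 100
= 89.4496%

89.4496%


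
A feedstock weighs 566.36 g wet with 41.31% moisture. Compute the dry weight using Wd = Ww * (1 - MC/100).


Wd = Ww * (1 - MC/100)
= 566.36 * (1 - 41.31/100)
= 332.3967 g

332.3967 g


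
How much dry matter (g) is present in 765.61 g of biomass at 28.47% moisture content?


Wd = Ww * (1 - MC/100)
= 765.61 * (1 - 28.47/100)
= 547.6408 g

547.6408 g


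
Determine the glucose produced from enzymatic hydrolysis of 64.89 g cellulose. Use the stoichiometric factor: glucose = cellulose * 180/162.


glucose = cellulose * 180/162
= 64.89 * 180/162
= 72.1000 g

72.1000 g


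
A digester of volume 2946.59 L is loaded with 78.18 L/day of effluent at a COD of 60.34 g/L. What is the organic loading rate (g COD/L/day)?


OLR = Q * S / V
= 78.18 * 60.34 / 2946.59
= 1.6010 g/L/day

1.6010 g/L/day


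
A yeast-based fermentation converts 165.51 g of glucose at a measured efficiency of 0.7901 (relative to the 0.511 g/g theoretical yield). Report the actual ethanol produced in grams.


Actual ethanol: m = 0.511 * 165.51 * 0.7901
m = 66.8232 g

66.8232 g


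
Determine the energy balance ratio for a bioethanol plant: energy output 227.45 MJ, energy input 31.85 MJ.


EROI = E_out / E_in
= 227.45 / 31.85
= 7.1413

7.1413


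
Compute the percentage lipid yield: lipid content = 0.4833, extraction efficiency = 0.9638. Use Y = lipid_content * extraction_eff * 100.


Y = lipid_content * extraction_eff * 100
= 0.4833 * 0.9638 * 100
= 46.5805%

46.5805%


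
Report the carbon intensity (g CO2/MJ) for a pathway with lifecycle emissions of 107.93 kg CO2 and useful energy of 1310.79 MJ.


CI = CO2 * 1000 / E
= 107.93 * 1000 / 1310.79
= 82.3397 g CO2/MJ

82.3397 g CO2/MJ


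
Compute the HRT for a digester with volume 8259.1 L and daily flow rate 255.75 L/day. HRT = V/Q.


HRT = V / Q
= 8259.1 / 255.75
= 32.2936 days

32.2936 days


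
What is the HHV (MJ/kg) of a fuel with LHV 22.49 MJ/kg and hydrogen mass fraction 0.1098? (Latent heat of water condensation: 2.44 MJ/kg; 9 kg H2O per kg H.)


HHV = LHV + H_frac * 9 * 2.44
= 22.49 + 0.1098 * 9 * 2.44
= 24.9012 MJ/kg

24.9012 MJ/kg


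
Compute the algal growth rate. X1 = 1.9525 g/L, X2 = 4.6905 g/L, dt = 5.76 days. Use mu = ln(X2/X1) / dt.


mu = ln(X2/X1) / dt
= ln(4.6905/1.9525) / 5.76
= 0.1522 per day

0.1522 per day


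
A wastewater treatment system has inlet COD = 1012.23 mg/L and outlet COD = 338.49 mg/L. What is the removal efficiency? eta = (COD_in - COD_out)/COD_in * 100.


eta = (COD_in - COD_out) / COD_in * 100
= (1012.23 - 338.49) / 1012.23 * 100
= 66.5600%

66.5600%


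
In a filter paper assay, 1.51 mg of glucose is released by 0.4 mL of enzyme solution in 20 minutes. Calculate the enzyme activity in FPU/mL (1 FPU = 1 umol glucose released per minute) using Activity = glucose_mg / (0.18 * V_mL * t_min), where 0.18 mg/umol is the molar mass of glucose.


Activity = glucose_mg / (0.18 mg/umol * V_mL * t_min)
= 1.51 / (0.18 * 0.4 * 20)
= 1.0486 FPU/mL

1.0486 FPU/mL


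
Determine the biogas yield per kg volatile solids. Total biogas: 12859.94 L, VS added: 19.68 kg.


Y = V / VS
= 12859.94 / 19.68
= 653.4522 L/kg VS

653.4522 L/kg VS


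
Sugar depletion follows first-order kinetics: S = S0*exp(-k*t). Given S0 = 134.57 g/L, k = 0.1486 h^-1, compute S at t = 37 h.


S = S0 * exp(-k * t)
S = 134.57 * exp(-0.1486 * 37)
S = 0.5509 g/L

0.5509 g/L


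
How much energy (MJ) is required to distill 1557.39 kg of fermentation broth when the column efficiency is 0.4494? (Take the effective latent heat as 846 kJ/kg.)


E = m * 846 / (eta * 1000)
= 1557.39 * 846 / (0.4494 * 1000)
= 2931.8023 MJ

2931.8023 MJ


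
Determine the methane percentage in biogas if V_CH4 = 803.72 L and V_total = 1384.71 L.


CH4% = V_CH4 / V_total * 100
= 803.72 / 1384.71 * 100
= 58.0425%

58.0425%


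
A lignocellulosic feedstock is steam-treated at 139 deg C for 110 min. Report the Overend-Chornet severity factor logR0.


logR0 = log10(t * exp((T - 100) / 14.75))
= log10(110 * exp((139 - 100) / 14.75))
= 3.1897

3.1897


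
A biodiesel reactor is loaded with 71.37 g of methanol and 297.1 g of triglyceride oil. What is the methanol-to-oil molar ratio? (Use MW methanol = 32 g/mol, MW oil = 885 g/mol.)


Molar ratio = n_MeOH / n_oil = (MeOH/32) / (oil/885) = (MeOH * 885) / (32 * oil)
= (71.37 * 885) / (32 * 297.1)
= 6.6436

6.6436


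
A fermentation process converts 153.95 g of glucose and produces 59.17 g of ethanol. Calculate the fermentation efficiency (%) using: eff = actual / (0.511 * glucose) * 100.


Fermentation efficiency = (actual / (0.511 * glucose)) * 100
= (59.17 / (0.511 * 153.95)) * 100
= 75.2144%

75.2144%


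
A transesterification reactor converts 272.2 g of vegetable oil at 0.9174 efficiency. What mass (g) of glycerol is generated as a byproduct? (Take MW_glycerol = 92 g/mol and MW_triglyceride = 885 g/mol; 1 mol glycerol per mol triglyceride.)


glycerol = oil * conv * (92/885)
= 272.2 * 0.9174 * 92 / 885
= 25.9592 g

25.9592 g


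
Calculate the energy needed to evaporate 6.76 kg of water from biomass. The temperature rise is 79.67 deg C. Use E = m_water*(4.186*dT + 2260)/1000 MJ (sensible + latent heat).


E = m_water * (4.186 * dT + 2260) / 1000
= 6.76 * (4.186 * 79.67 + 2260) / 1000
= 17.5321 MJ

17.5321 MJ


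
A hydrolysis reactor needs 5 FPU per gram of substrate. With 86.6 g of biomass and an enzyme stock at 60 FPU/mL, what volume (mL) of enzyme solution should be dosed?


V = dosage * m_sub / activity
V = 5 * 86.6 / 60
V = 7.2167 mL

7.2167 mL


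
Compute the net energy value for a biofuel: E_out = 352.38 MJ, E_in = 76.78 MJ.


NEV = E_out - E_in
= 352.38 - 76.78
= 275.6000 MJ

275.6000 MJ


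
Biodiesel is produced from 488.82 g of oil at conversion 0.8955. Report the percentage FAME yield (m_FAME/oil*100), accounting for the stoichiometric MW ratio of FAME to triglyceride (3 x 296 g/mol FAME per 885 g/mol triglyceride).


m_FAME = oil * conv * (3 * 296 / 885) = oil * conv * (888/885)
= 488.82 * 0.8955 * 888 / 885
= 439.2222 g
Y = m_FAME / oil * 100 = conv * (888/885) * 100
= 0.8955 * 888 / 885 * 100
= 89.85%

89.85%


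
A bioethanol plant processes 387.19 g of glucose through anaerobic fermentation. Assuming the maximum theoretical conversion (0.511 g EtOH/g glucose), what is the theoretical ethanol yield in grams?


Theoretical ethanol yield: m_EtOH = 0.511 * m_glucose
m_EtOH = 0.511 * 387.19 = 197.8541 g

197.8541 g


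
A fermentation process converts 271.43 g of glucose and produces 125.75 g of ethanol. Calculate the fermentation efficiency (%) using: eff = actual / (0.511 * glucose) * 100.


Fermentation efficiency = (actual / (0.511 * glucose)) * 100
= (125.75 / (0.511 * 271.43)) * 100
= 90.6628%

90.6628%


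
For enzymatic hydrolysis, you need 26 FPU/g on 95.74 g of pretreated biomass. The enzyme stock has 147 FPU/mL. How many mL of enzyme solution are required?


V = dosage * m_sub / activity
V = 26 * 95.74 / 147
V = 16.9336 mL

16.9336 mL


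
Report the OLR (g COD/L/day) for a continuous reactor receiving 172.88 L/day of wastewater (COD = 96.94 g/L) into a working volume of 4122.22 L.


OLR = Q * S / V
= 172.88 * 96.94 / 4122.22
= 4.0655 g/L/day

4.0655 g/L/day


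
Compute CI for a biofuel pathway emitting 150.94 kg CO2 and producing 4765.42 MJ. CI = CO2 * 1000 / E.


CI = CO2 * 1000 / E
= 150.94 * 1000 / 4765.42
= 31.6740 g CO2/MJ

31.6740 g CO2/MJ


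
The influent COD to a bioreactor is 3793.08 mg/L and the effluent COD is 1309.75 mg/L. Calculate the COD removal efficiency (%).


eta = (COD_in - COD_out) / COD_in * 100
= (3793.08 - 1309.75) / 3793.08 * 100
= 65.4700%

65.4700%
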